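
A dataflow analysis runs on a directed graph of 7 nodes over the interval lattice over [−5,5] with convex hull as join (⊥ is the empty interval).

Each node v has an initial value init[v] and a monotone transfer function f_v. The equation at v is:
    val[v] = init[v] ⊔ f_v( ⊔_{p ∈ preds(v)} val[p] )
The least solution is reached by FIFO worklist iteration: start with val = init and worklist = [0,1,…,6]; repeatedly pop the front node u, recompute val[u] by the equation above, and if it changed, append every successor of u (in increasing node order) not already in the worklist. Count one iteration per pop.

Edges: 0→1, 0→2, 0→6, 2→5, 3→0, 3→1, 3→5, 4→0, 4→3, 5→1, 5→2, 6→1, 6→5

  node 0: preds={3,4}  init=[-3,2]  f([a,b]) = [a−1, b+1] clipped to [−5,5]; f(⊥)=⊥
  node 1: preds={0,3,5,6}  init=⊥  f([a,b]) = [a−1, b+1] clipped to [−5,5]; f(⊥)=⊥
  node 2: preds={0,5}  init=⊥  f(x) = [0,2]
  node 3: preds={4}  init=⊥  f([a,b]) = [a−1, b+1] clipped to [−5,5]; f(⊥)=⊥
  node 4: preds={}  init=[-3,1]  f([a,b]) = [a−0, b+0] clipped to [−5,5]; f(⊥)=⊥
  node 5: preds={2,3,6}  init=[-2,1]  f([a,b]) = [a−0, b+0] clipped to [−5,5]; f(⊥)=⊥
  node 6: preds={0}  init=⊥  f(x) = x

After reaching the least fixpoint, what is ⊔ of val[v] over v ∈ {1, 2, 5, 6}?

[-5,4]

Trace (16 dequeues):
  [1] u=0 | in [-3,1] | out [-4,2] | prev [-3,2] | push {}
  [2] u=1 | in [-4,2] | out [-5,3] | prev ⊥ | push {}
  [3] u=2 | in [-4,2] | out [0,2] | prev ⊥ | push {}
  [4] u=3 | in [-3,1] | out [-4,2] | prev ⊥ | push {0,1}
  [5] u=4 | in ⊥ | out [-3,1] | ==
  [6] u=5 | in [-4,2] | out [-4,2] | prev [-2,1] | push {2}
  [7] u=6 | in [-4,2] | out [-4,2] | prev ⊥ | push {5}
  [8] u=0 | in [-4,2] | out [-5,3] | prev [-4,2] | push {6}
  [9] u=1 | in [-5,3] | out [-5,4] | prev [-5,3] | push {}
  [10] u=2 | in [-5,3] | out [0,2] | ==
  [11] u=5 | in [-4,2] | out [-4,2] | ==
  [12] u=6 | in [-5,3] | out [-5,3] | prev [-4,2] | push {1,5}
  [13] u=1 | in [-5,3] | out [-5,4] | ==
  [14] u=5 | in [-5,3] | out [-5,3] | prev [-4,2] | push {1,2}
  [15] u=1 | in [-5,3] | out [-5,4] | ==
  [16] u=2 | in [-5,3] | out [0,2] | ==

Converged values:
  [0] [-5,3]
  [1] [-5,4]
  [2] [0,2]
  [3] [-4,2]
  [4] [-3,1]
  [5] [-5,3]
  [6] [-5,3]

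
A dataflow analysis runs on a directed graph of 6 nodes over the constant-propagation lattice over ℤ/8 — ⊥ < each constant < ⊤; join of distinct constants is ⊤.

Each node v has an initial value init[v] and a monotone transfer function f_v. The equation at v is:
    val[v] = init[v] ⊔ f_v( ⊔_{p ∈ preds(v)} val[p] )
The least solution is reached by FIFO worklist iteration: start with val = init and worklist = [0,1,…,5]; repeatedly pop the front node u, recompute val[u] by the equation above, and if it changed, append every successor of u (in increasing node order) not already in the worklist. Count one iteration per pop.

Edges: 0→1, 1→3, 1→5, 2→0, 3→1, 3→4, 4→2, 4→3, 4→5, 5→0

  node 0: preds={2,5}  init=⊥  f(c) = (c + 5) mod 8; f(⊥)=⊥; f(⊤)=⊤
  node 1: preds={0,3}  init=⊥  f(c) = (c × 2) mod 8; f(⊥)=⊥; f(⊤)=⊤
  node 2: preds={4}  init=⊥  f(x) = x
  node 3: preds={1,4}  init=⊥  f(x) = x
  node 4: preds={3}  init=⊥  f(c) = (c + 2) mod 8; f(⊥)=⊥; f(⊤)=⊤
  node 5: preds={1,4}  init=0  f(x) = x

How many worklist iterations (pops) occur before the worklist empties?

Worklist (17 pops):
  #1 pop 0: in=0 → 5 (was ⊥); enqueue []
  #2 pop 1: in=5 → 2 (was ⊥); enqueue []
  #3 pop 2: in=⊥ → ⊥ (no change)
  #4 pop 3: in=2 → 2 (was ⊥); enqueue [1]
  #5 pop 4: in=2 → 4 (was ⊥); enqueue [2,3]
  #6 pop 5: in=⊤ → ⊤ (was 0); enqueue [0]
  #7 pop 1: in=⊤ → ⊤ (was 2); enqueue [5]
  #8 pop 2: in=4 → 4 (was ⊥); enqueue []
  #9 pop 3: in=⊤ → ⊤ (was 2); enqueue [1,4]
  #10 pop 0: in=⊤ → ⊤ (was 5); enqueue []
  #11 pop 5: in=⊤ → ⊤ (no change)
  #12 pop 1: in=⊤ → ⊤ (no change)
  #13 pop 4: in=⊤ → ⊤ (was 4); enqueue [2,3,5]
  #14 pop 2: in=⊤ → ⊤ (was 4); enqueue [0]
  #15 pop 3: in=⊤ → ⊤ (no change)
  #16 pop 5: in=⊤ → ⊤ (no change)
  #17 pop 0: in=⊤ → ⊤ (no change)

Fixpoint:
  val[0] = ⊤
  val[1] = ⊤
  val[2] = ⊤
  val[3] = ⊤
  val[4] = ⊤
  val[5] = ⊤

17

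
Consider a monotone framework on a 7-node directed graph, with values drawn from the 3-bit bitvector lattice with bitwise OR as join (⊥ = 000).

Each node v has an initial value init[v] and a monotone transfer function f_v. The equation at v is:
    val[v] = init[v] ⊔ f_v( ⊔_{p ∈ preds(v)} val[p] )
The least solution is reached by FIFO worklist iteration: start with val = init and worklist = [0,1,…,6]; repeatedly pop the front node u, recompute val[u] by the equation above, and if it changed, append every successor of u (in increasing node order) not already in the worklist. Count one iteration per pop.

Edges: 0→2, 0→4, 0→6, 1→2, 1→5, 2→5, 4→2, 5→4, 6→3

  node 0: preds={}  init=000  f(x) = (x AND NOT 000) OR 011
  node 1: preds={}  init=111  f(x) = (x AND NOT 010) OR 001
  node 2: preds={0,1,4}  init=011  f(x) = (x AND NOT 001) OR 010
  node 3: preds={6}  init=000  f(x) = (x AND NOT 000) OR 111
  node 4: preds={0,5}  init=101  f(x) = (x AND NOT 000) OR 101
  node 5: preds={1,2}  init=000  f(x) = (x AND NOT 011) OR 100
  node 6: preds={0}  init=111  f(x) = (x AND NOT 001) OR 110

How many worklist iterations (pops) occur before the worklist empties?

9

Iteration log — 9 steps:
  step 1. node 0  ⊔preds=000  new=011  old=000  +wl: 
  step 2. node 1  ⊔preds=000  new=111  stable
  step 3. node 2  ⊔preds=111  new=111  old=011  +wl: 
  step 4. node 3  ⊔preds=111  new=111  old=000  +wl: 
  step 5. node 4  ⊔preds=011  new=111  old=101  +wl: 2
  step 6. node 5  ⊔preds=111  new=100  old=000  +wl: 4
  step 7. node 6  ⊔preds=011  new=111  stable
  step 8. node 2  ⊔preds=111  new=111  stable
  step 9. node 4  ⊔preds=111  new=111  stable

Least fixpoint reached:
  node 0: 011
  node 1: 111
  node 2: 111
  node 3: 111
  node 4: 111
  node 5: 100
  node 6: 111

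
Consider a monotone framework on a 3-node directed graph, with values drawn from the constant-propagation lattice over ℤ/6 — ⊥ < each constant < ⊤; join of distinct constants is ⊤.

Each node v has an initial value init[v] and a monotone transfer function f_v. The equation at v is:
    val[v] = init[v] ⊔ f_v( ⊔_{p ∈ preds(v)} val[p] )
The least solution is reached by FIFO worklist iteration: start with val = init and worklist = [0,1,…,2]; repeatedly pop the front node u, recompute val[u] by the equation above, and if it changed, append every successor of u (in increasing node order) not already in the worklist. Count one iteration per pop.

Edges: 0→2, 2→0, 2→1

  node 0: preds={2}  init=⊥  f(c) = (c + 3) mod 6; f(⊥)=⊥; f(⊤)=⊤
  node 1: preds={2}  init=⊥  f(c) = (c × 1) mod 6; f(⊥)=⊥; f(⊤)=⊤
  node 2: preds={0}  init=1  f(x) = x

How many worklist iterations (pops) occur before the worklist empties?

Iteration log — 6 steps:
  step 1. node 0  ⊔preds=1  new=4  old=⊥  +wl: 
  step 2. node 1  ⊔preds=1  new=1  old=⊥  +wl: 
  step 3. node 2  ⊔preds=4  new=⊤  old=1  +wl: 0,1
  step 4. node 0  ⊔preds=⊤  new=⊤  old=4  +wl: 2
  step 5. node 1  ⊔preds=⊤  new=⊤  old=1  +wl: 
  step 6. node 2  ⊔preds=⊤  new=⊤  stable

Least fixpoint reached:
  node 0: ⊤
  node 1: ⊤
  node 2: ⊤

6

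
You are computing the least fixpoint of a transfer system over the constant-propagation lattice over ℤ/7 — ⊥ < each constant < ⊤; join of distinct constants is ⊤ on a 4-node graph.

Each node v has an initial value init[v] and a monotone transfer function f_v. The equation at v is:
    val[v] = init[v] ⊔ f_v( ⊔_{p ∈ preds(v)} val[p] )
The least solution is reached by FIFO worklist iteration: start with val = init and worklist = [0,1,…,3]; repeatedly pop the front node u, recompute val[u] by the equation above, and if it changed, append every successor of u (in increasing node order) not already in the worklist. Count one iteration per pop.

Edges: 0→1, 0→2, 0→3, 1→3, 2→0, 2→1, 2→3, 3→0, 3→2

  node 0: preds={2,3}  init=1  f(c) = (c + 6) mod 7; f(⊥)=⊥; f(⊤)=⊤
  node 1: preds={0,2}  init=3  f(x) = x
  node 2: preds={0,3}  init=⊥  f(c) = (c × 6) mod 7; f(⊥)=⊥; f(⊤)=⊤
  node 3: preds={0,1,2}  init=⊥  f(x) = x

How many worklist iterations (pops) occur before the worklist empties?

10

Trace (10 dequeues):
  [1] u=0 | in ⊥ | out 1 | ==
  [2] u=1 | in 1 | out ⊤ | prev 3 | push {}
  [3] u=2 | in 1 | out 6 | prev ⊥ | push {0,1}
  [4] u=3 | in ⊤ | out ⊤ | prev ⊥ | push {2}
  [5] u=0 | in ⊤ | out ⊤ | prev 1 | push {3}
  [6] u=1 | in ⊤ | out ⊤ | ==
  [7] u=2 | in ⊤ | out ⊤ | prev 6 | push {0,1}
  [8] u=3 | in ⊤ | out ⊤ | ==
  [9] u=0 | in ⊤ | out ⊤ | ==
  [10] u=1 | in ⊤ | out ⊤ | ==

Converged values:
  [0] ⊤
  [1] ⊤
  [2] ⊤
  [3] ⊤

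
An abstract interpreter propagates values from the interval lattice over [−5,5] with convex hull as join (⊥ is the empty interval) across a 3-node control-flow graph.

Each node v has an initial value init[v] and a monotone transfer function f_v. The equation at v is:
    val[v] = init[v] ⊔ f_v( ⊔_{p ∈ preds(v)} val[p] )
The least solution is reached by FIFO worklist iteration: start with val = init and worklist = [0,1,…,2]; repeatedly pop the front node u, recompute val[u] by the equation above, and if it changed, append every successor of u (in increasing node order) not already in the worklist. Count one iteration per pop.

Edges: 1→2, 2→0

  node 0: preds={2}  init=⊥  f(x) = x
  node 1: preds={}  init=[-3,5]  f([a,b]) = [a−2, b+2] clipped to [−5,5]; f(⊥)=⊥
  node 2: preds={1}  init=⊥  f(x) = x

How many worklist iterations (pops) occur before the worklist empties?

Iteration log — 4 steps:
  step 1. node 0  ⊔preds=⊥  new=⊥  stable
  step 2. node 1  ⊔preds=⊥  new=[-3,5]  stable
  step 3. node 2  ⊔preds=[-3,5]  new=[-3,5]  old=⊥  +wl: 0
  step 4. node 0  ⊔preds=[-3,5]  new=[-3,5]  old=⊥  +wl: 

Least fixpoint reached:
  node 0: [-3,5]
  node 1: [-3,5]
  node 2: [-3,5]

4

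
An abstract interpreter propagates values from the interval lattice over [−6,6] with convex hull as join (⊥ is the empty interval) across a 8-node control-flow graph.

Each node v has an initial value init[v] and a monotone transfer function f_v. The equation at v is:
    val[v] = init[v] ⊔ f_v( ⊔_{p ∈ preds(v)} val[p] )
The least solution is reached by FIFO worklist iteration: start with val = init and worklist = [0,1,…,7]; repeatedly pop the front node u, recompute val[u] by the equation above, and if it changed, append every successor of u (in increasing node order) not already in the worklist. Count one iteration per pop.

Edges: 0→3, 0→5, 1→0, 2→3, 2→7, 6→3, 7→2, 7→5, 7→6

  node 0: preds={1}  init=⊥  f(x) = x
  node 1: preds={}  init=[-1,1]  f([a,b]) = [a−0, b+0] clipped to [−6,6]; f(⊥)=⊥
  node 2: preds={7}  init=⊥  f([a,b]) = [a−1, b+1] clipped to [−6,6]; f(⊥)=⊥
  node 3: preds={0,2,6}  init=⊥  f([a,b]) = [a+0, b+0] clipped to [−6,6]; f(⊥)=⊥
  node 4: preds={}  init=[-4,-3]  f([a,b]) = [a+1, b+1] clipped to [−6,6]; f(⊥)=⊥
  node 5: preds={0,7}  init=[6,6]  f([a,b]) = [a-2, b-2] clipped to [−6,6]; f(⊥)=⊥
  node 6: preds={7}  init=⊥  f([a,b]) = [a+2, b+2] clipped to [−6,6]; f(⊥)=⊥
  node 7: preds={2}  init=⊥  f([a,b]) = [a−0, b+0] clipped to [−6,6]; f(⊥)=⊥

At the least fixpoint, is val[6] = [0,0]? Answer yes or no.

Worklist (8 pops):
  #1 pop 0: in=[-1,1] → [-1,1] (was ⊥); enqueue []
  #2 pop 1: in=⊥ → [-1,1] (no change)
  #3 pop 2: in=⊥ → ⊥ (no change)
  #4 pop 3: in=[-1,1] → [-1,1] (was ⊥); enqueue []
  #5 pop 4: in=⊥ → [-4,-3] (no change)
  #6 pop 5: in=[-1,1] → [-3,6] (was [6,6]); enqueue []
  #7 pop 6: in=⊥ → ⊥ (no change)
  #8 pop 7: in=⊥ → ⊥ (no change)

Fixpoint:
  val[0] = [-1,1]
  val[1] = [-1,1]
  val[2] = ⊥
  val[3] = [-1,1]
  val[4] = [-4,-3]
  val[5] = [-3,6]
  val[6] = ⊥
  val[7] = ⊥

no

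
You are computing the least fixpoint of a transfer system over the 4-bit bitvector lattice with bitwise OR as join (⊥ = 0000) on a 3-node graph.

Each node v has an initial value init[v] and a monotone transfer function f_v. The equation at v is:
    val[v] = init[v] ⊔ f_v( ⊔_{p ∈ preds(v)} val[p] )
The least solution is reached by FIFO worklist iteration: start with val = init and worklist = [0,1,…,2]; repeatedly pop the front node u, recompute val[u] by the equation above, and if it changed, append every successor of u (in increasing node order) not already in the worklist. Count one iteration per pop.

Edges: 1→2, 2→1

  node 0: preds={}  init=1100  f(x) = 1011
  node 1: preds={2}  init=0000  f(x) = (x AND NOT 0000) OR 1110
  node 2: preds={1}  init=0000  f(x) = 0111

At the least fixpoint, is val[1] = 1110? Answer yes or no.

no

Trace (5 dequeues):
  [1] u=0 | in 0000 | out 1111 | prev 1100 | push {}
  [2] u=1 | in 0000 | out 1110 | prev 0000 | push {}
  [3] u=2 | in 1110 | out 0111 | prev 0000 | push {1}
  [4] u=1 | in 0111 | out 1111 | prev 1110 | push {2}
  [5] u=2 | in 1111 | out 0111 | ==

Converged values:
  [0] 1111
  [1] 1111
  [2] 0111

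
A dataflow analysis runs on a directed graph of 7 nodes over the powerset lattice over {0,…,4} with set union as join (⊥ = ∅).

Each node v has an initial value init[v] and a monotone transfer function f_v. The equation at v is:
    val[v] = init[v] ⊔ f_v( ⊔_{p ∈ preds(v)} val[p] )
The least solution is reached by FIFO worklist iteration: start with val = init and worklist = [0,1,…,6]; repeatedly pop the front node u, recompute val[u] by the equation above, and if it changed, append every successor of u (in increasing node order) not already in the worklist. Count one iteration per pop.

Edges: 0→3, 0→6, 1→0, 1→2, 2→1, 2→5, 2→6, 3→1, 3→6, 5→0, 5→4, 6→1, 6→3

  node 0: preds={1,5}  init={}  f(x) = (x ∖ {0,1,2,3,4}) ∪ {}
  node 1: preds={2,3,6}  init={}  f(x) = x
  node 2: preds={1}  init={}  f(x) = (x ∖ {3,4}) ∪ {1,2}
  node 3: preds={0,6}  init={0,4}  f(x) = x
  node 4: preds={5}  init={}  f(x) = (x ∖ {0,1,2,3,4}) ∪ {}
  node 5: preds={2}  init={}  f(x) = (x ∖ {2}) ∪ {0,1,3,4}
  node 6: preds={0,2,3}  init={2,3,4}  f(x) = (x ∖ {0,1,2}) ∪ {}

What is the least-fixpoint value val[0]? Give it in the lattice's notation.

Iteration log — 12 steps:
  step 1. node 0  ⊔preds={}  new={}  stable
  step 2. node 1  ⊔preds={0,2,3,4}  new={0,2,3,4}  old={}  +wl: 0
  step 3. node 2  ⊔preds={0,2,3,4}  new={0,1,2}  old={}  +wl: 1
  step 4. node 3  ⊔preds={2,3,4}  new={0,2,3,4}  old={0,4}  +wl: 
  step 5. node 4  ⊔preds={}  new={}  stable
  step 6. node 5  ⊔preds={0,1,2}  new={0,1,3,4}  old={}  +wl: 4
  step 7. node 6  ⊔preds={0,1,2,3,4}  new={2,3,4}  stable
  step 8. node 0  ⊔preds={0,1,2,3,4}  new={}  stable
  step 9. node 1  ⊔preds={0,1,2,3,4}  new={0,1,2,3,4}  old={0,2,3,4}  +wl: 0,2
  step 10. node 4  ⊔preds={0,1,3,4}  new={}  stable
  step 11. node 0  ⊔preds={0,1,2,3,4}  new={}  stable
  step 12. node 2  ⊔preds={0,1,2,3,4}  new={0,1,2}  stable

Least fixpoint reached:
  node 0: {}
  node 1: {0,1,2,3,4}
  node 2: {0,1,2}
  node 3: {0,2,3,4}
  node 4: {}
  node 5: {0,1,3,4}
  node 6: {2,3,4}

{}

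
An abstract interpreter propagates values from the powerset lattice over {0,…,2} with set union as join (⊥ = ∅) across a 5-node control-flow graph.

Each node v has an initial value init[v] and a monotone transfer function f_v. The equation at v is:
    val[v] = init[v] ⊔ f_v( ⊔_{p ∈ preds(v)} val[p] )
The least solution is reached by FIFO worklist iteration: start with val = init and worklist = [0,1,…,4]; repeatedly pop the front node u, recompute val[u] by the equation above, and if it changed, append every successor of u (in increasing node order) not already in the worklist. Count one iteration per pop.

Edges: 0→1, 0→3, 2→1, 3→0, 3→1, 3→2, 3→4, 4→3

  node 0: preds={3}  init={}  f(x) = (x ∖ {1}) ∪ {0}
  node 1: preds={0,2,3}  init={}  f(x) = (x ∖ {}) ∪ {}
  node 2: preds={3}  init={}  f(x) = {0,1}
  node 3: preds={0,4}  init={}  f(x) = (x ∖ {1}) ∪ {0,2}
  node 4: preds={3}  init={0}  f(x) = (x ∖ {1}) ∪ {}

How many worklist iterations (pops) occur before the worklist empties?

10

Worklist (10 pops):
  #1 pop 0: in={} → {0} (was {}); enqueue []
  #2 pop 1: in={0} → {0} (was {}); enqueue []
  #3 pop 2: in={} → {0,1} (was {}); enqueue [1]
  #4 pop 3: in={0} → {0,2} (was {}); enqueue [0,2]
  #5 pop 4: in={0,2} → {0,2} (was {0}); enqueue [3]
  #6 pop 1: in={0,1,2} → {0,1,2} (was {0}); enqueue []
  #7 pop 0: in={0,2} → {0,2} (was {0}); enqueue [1]
  #8 pop 2: in={0,2} → {0,1} (no change)
  #9 pop 3: in={0,2} → {0,2} (no change)
  #10 pop 1: in={0,1,2} → {0,1,2} (no change)

Fixpoint:
  val[0] = {0,2}
  val[1] = {0,1,2}
  val[2] = {0,1}
  val[3] = {0,2}
  val[4] = {0,2}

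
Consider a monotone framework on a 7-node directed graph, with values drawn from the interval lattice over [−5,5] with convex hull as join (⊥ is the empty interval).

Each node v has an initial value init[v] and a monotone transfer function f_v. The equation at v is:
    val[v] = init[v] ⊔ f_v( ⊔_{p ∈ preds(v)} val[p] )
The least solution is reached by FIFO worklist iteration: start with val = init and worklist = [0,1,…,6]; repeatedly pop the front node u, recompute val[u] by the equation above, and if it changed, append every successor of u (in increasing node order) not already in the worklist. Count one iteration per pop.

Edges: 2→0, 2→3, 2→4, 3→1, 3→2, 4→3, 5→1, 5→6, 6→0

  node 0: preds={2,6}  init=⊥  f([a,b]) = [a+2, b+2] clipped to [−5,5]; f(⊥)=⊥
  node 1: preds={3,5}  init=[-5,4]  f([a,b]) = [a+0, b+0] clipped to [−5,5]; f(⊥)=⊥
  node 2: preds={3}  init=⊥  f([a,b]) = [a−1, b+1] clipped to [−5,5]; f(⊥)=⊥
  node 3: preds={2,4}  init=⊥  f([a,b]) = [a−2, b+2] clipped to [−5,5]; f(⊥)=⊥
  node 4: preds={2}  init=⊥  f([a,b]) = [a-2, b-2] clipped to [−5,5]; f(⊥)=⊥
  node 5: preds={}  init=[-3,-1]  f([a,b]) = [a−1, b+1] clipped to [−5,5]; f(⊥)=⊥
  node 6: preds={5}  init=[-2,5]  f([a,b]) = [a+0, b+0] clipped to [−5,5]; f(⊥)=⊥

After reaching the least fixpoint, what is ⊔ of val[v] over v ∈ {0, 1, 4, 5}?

Trace (8 dequeues):
  [1] u=0 | in [-2,5] | out [0,5] | prev ⊥ | push {}
  [2] u=1 | in [-3,-1] | out [-5,4] | ==
  [3] u=2 | in ⊥ | out ⊥ | ==
  [4] u=3 | in ⊥ | out ⊥ | ==
  [5] u=4 | in ⊥ | out ⊥ | ==
  [6] u=5 | in ⊥ | out [-3,-1] | ==
  [7] u=6 | in [-3,-1] | out [-3,5] | prev [-2,5] | push {0}
  [8] u=0 | in [-3,5] | out [-1,5] | prev [0,5] | push {}

Converged values:
  [0] [-1,5]
  [1] [-5,4]
  [2] ⊥
  [3] ⊥
  [4] ⊥
  [5] [-3,-1]
  [6] [-3,5]

[-5,5]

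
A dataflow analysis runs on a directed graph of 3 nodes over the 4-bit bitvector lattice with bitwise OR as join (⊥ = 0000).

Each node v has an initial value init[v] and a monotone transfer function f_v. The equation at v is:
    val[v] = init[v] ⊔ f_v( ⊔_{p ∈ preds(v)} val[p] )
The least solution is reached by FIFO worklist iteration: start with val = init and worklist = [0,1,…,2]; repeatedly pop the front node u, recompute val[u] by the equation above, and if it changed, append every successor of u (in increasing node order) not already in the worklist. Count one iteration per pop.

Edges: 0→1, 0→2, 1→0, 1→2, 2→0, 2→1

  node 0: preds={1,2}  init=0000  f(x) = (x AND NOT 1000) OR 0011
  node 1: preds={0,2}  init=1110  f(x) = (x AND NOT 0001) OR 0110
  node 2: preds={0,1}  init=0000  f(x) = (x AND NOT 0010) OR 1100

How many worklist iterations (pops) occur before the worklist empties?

5

Worklist (5 pops):
  #1 pop 0: in=1110 → 0111 (was 0000); enqueue []
  #2 pop 1: in=0111 → 1110 (no change)
  #3 pop 2: in=1111 → 1101 (was 0000); enqueue [0,1]
  #4 pop 0: in=1111 → 0111 (no change)
  #5 pop 1: in=1111 → 1110 (no change)

Fixpoint:
  val[0] = 0111
  val[1] = 1110
  val[2] = 1101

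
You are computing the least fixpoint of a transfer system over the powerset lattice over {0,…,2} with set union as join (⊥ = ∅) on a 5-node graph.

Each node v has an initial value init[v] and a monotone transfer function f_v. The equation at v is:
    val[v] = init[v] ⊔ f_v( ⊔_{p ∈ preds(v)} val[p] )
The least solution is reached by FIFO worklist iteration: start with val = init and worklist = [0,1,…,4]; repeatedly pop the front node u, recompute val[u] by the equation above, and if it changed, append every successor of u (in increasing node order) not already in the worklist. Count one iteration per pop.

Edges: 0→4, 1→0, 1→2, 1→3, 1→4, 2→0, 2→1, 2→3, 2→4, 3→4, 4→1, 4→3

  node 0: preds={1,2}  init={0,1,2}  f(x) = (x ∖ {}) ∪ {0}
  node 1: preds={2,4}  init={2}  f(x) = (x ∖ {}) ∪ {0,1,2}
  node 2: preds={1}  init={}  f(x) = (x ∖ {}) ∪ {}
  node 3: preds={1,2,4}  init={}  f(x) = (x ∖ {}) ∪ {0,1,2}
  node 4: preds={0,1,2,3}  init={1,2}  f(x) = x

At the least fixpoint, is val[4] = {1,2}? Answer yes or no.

no

Trace (8 dequeues):
  [1] u=0 | in {2} | out {0,1,2} | ==
  [2] u=1 | in {1,2} | out {0,1,2} | prev {2} | push {0}
  [3] u=2 | in {0,1,2} | out {0,1,2} | prev {} | push {1}
  [4] u=3 | in {0,1,2} | out {0,1,2} | prev {} | push {}
  [5] u=4 | in {0,1,2} | out {0,1,2} | prev {1,2} | push {3}
  [6] u=0 | in {0,1,2} | out {0,1,2} | ==
  [7] u=1 | in {0,1,2} | out {0,1,2} | ==
  [8] u=3 | in {0,1,2} | out {0,1,2} | ==

Converged values:
  [0] {0,1,2}
  [1] {0,1,2}
  [2] {0,1,2}
  [3] {0,1,2}
  [4] {0,1,2}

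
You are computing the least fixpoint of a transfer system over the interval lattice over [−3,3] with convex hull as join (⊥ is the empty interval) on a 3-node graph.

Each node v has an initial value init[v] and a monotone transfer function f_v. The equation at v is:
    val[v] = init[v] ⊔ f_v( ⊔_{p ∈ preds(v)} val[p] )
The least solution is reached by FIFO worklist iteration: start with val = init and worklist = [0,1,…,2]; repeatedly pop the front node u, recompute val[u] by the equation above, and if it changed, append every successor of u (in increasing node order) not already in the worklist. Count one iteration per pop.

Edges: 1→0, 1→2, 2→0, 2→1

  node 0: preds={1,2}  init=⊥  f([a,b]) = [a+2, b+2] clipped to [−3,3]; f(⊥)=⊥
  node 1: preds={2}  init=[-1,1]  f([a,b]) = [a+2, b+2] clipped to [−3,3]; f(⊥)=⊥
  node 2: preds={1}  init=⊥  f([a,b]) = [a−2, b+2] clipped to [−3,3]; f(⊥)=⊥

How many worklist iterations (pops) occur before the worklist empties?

7

Worklist (7 pops):
  #1 pop 0: in=[-1,1] → [1,3] (was ⊥); enqueue []
  #2 pop 1: in=⊥ → [-1,1] (no change)
  #3 pop 2: in=[-1,1] → [-3,3] (was ⊥); enqueue [0,1]
  #4 pop 0: in=[-3,3] → [-1,3] (was [1,3]); enqueue []
  #5 pop 1: in=[-3,3] → [-1,3] (was [-1,1]); enqueue [0,2]
  #6 pop 0: in=[-3,3] → [-1,3] (no change)
  #7 pop 2: in=[-1,3] → [-3,3] (no change)

Fixpoint:
  val[0] = [-1,3]
  val[1] = [-1,3]
  val[2] = [-3,3]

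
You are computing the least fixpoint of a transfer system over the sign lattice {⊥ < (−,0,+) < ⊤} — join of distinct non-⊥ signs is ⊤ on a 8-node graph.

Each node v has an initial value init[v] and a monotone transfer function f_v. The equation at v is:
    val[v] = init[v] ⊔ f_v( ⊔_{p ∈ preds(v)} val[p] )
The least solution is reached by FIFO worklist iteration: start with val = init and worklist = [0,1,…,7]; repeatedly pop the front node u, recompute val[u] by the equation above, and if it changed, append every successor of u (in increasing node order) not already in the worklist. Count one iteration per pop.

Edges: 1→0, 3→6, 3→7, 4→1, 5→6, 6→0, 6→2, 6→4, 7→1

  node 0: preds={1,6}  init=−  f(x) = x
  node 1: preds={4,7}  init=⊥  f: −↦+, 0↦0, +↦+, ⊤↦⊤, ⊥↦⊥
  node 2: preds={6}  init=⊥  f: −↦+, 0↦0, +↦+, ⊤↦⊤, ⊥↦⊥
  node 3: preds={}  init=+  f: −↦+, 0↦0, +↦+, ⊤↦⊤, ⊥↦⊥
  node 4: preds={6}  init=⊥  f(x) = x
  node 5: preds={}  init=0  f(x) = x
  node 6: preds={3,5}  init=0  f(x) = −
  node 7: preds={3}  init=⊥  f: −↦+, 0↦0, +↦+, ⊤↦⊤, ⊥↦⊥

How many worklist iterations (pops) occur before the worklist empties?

Trace (13 dequeues):
  [1] u=0 | in 0 | out ⊤ | prev − | push {}
  [2] u=1 | in ⊥ | out ⊥ | ==
  [3] u=2 | in 0 | out 0 | prev ⊥ | push {}
  [4] u=3 | in ⊥ | out + | ==
  [5] u=4 | in 0 | out 0 | prev ⊥ | push {1}
  [6] u=5 | in ⊥ | out 0 | ==
  [7] u=6 | in ⊤ | out ⊤ | prev 0 | push {0,2,4}
  [8] u=7 | in + | out + | prev ⊥ | push {}
  [9] u=1 | in ⊤ | out ⊤ | prev ⊥ | push {}
  [10] u=0 | in ⊤ | out ⊤ | ==
  [11] u=2 | in ⊤ | out ⊤ | prev 0 | push {}
  [12] u=4 | in ⊤ | out ⊤ | prev 0 | push {1}
  [13] u=1 | in ⊤ | out ⊤ | ==

Converged values:
  [0] ⊤
  [1] ⊤
  [2] ⊤
  [3] +
  [4] ⊤
  [5] 0
  [6] ⊤
  [7] +

13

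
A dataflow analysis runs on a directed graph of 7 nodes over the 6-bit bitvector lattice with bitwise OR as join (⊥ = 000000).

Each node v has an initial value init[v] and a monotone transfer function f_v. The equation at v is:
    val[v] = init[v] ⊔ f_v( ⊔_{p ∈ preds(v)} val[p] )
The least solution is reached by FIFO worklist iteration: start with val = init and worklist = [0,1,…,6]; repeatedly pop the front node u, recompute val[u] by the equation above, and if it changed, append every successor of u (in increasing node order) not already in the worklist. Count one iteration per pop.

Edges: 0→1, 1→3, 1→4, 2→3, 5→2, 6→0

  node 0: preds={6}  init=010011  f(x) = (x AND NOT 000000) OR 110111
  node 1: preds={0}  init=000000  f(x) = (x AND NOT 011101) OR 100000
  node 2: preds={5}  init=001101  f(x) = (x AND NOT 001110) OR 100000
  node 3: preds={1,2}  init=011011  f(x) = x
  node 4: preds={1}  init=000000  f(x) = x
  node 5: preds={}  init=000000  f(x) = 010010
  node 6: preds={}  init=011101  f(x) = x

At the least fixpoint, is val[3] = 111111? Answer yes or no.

yes

Worklist (9 pops):
  #1 pop 0: in=011101 → 111111 (was 010011); enqueue []
  #2 pop 1: in=111111 → 100010 (was 000000); enqueue []
  #3 pop 2: in=000000 → 101101 (was 001101); enqueue []
  #4 pop 3: in=101111 → 111111 (was 011011); enqueue []
  #5 pop 4: in=100010 → 100010 (was 000000); enqueue []
  #6 pop 5: in=000000 → 010010 (was 000000); enqueue [2]
  #7 pop 6: in=000000 → 011101 (no change)
  #8 pop 2: in=010010 → 111101 (was 101101); enqueue [3]
  #9 pop 3: in=111111 → 111111 (no change)

Fixpoint:
  val[0] = 111111
  val[1] = 100010
  val[2] = 111101
  val[3] = 111111
  val[4] = 100010
  val[5] = 010010
  val[6] = 011101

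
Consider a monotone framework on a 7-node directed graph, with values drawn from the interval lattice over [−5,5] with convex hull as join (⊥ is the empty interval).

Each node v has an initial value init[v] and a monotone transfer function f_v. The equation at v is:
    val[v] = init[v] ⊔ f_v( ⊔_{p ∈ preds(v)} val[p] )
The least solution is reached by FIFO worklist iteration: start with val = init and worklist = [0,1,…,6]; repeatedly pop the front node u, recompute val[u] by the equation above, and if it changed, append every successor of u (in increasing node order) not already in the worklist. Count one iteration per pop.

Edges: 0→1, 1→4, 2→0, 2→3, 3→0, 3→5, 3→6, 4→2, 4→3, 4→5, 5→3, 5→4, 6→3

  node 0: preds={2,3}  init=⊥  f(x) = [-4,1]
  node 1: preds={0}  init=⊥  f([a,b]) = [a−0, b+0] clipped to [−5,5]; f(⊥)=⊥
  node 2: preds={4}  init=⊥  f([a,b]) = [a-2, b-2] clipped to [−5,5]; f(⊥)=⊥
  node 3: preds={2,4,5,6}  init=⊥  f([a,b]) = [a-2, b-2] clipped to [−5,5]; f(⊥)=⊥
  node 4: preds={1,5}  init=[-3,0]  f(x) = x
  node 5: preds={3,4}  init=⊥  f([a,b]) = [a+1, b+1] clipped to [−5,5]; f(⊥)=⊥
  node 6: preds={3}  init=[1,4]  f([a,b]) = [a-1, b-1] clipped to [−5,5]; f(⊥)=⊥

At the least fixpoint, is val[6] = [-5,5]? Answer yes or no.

Iteration log — 30 steps:
  step 1. node 0  ⊔preds=⊥  new=[-4,1]  old=⊥  +wl: 
  step 2. node 1  ⊔preds=[-4,1]  new=[-4,1]  old=⊥  +wl: 
  step 3. node 2  ⊔preds=[-3,0]  new=[-5,-2]  old=⊥  +wl: 0
  step 4. node 3  ⊔preds=[-5,4]  new=[-5,2]  old=⊥  +wl: 
  step 5. node 4  ⊔preds=[-4,1]  new=[-4,1]  old=[-3,0]  +wl: 2,3
  step 6. node 5  ⊔preds=[-5,2]  new=[-4,3]  old=⊥  +wl: 4
  step 7. node 6  ⊔preds=[-5,2]  new=[-5,4]  old=[1,4]  +wl: 
  step 8. node 0  ⊔preds=[-5,2]  new=[-4,1]  stable
  step 9. node 2  ⊔preds=[-4,1]  new=[-5,-1]  old=[-5,-2]  +wl: 0
  step 10. node 3  ⊔preds=[-5,4]  new=[-5,2]  stable
  step 11. node 4  ⊔preds=[-4,3]  new=[-4,3]  old=[-4,1]  +wl: 2,3,5
  step 12. node 0  ⊔preds=[-5,2]  new=[-4,1]  stable
  step 13. node 2  ⊔preds=[-4,3]  new=[-5,1]  old=[-5,-1]  +wl: 0
  step 14. node 3  ⊔preds=[-5,4]  new=[-5,2]  stable
  step 15. node 5  ⊔preds=[-5,3]  new=[-4,4]  old=[-4,3]  +wl: 3,4
  step 16. node 0  ⊔preds=[-5,2]  new=[-4,1]  stable
  step 17. node 3  ⊔preds=[-5,4]  new=[-5,2]  stable
  step 18. node 4  ⊔preds=[-4,4]  new=[-4,4]  old=[-4,3]  +wl: 2,3,5
  step 19. node 2  ⊔preds=[-4,4]  new=[-5,2]  old=[-5,1]  +wl: 0
  step 20. node 3  ⊔preds=[-5,4]  new=[-5,2]  stable
  step 21. node 5  ⊔preds=[-5,4]  new=[-4,5]  old=[-4,4]  +wl: 3,4
  step 22. node 0  ⊔preds=[-5,2]  new=[-4,1]  stable
  step 23. node 3  ⊔preds=[-5,5]  new=[-5,3]  old=[-5,2]  +wl: 0,5,6
  step 24. node 4  ⊔preds=[-4,5]  new=[-4,5]  old=[-4,4]  +wl: 2,3
  step 25. node 0  ⊔preds=[-5,3]  new=[-4,1]  stable
  step 26. node 5  ⊔preds=[-5,5]  new=[-4,5]  stable
  step 27. node 6  ⊔preds=[-5,3]  new=[-5,4]  stable
  step 28. node 2  ⊔preds=[-4,5]  new=[-5,3]  old=[-5,2]  +wl: 0
  step 29. node 3  ⊔preds=[-5,5]  new=[-5,3]  stable
  step 30. node 0  ⊔preds=[-5,3]  new=[-4,1]  stable

Least fixpoint reached:
  node 0: [-4,1]
  node 1: [-4,1]
  node 2: [-5,3]
  node 3: [-5,3]
  node 4: [-4,5]
  node 5: [-4,5]
  node 6: [-5,4]

no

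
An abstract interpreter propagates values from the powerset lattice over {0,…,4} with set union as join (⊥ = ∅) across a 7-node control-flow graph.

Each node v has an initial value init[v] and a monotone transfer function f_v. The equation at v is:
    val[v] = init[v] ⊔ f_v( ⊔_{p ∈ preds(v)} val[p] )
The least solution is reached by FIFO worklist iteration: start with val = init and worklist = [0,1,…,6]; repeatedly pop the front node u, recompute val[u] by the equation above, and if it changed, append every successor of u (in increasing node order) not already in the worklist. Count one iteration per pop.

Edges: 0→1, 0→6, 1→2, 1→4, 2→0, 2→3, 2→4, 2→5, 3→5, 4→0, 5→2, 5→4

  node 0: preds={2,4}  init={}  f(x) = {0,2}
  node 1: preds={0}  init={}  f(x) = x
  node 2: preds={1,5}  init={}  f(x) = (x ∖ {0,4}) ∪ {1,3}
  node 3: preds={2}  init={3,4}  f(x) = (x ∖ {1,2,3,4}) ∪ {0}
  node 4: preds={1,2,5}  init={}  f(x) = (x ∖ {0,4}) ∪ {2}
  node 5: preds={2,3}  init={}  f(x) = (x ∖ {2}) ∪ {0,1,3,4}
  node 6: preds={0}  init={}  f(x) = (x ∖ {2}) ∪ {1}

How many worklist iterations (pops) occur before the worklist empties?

Worklist (10 pops):
  #1 pop 0: in={} → {0,2} (was {}); enqueue []
  #2 pop 1: in={0,2} → {0,2} (was {}); enqueue []
  #3 pop 2: in={0,2} → {1,2,3} (was {}); enqueue [0]
  #4 pop 3: in={1,2,3} → {0,3,4} (was {3,4}); enqueue []
  #5 pop 4: in={0,1,2,3} → {1,2,3} (was {}); enqueue []
  #6 pop 5: in={0,1,2,3,4} → {0,1,3,4} (was {}); enqueue [2,4]
  #7 pop 6: in={0,2} → {0,1} (was {}); enqueue []
  #8 pop 0: in={1,2,3} → {0,2} (no change)
  #9 pop 2: in={0,1,2,3,4} → {1,2,3} (no change)
  #10 pop 4: in={0,1,2,3,4} → {1,2,3} (no change)

Fixpoint:
  val[0] = {0,2}
  val[1] = {0,2}
  val[2] = {1,2,3}
  val[3] = {0,3,4}
  val[4] = {1,2,3}
  val[5] = {0,1,3,4}
  val[6] = {0,1}

10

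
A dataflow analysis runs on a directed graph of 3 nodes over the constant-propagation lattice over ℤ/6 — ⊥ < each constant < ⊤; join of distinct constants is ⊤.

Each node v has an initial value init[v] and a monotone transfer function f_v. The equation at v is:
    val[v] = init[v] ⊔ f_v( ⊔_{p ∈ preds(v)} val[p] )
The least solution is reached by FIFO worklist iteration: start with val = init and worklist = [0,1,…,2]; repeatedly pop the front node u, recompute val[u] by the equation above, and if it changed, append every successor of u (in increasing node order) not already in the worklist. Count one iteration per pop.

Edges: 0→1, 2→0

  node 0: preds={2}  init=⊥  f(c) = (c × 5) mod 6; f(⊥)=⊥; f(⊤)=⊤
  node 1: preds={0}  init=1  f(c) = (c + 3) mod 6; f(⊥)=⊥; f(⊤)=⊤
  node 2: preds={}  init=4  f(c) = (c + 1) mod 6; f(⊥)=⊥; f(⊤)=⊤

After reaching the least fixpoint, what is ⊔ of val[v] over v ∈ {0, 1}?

Worklist (3 pops):
  #1 pop 0: in=4 → 2 (was ⊥); enqueue []
  #2 pop 1: in=2 → ⊤ (was 1); enqueue []
  #3 pop 2: in=⊥ → 4 (no change)

Fixpoint:
  val[0] = 2
  val[1] = ⊤
  val[2] = 4

⊤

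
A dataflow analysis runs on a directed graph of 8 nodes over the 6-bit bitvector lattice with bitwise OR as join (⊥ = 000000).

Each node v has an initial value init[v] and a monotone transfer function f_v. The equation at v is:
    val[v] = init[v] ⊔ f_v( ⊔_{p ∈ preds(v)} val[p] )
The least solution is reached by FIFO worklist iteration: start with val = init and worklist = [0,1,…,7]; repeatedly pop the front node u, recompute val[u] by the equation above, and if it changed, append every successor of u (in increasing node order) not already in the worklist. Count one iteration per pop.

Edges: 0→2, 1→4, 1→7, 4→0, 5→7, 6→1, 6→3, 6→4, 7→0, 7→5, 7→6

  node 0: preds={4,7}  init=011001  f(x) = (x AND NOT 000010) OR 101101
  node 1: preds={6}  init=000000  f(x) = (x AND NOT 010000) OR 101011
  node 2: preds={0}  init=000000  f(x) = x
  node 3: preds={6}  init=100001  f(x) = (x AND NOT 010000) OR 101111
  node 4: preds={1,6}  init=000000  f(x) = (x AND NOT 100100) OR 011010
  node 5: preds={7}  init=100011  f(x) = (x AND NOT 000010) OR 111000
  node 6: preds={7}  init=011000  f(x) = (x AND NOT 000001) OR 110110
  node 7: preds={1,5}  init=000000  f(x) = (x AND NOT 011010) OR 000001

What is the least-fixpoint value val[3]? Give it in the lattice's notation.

101111

Iteration log — 19 steps:
  step 1. node 0  ⊔preds=000000  new=111101  old=011001  +wl: 
  step 2. node 1  ⊔preds=011000  new=101011  old=000000  +wl: 
  step 3. node 2  ⊔preds=111101  new=111101  old=000000  +wl: 
  step 4. node 3  ⊔preds=011000  new=101111  old=100001  +wl: 
  step 5. node 4  ⊔preds=111011  new=011011  old=000000  +wl: 0
  step 6. node 5  ⊔preds=000000  new=111011  old=100011  +wl: 
  step 7. node 6  ⊔preds=000000  new=111110  old=011000  +wl: 1,3,4
  step 8. node 7  ⊔preds=111011  new=100001  old=000000  +wl: 5,6
  step 9. node 0  ⊔preds=111011  new=111101  stable
  step 10. node 1  ⊔preds=111110  new=101111  old=101011  +wl: 7
  step 11. node 3  ⊔preds=111110  new=101111  stable
  step 12. node 4  ⊔preds=111111  new=011011  stable
  step 13. node 5  ⊔preds=100001  new=111011  stable
  step 14. node 6  ⊔preds=100001  new=111110  stable
  step 15. node 7  ⊔preds=111111  new=100101  old=100001  +wl: 0,5,6
  step 16. node 0  ⊔preds=111111  new=111101  stable
  step 17. node 5  ⊔preds=100101  new=111111  old=111011  +wl: 7
  step 18. node 6  ⊔preds=100101  new=111110  stable
  step 19. node 7  ⊔preds=111111  new=100101  stable

Least fixpoint reached:
  node 0: 111101
  node 1: 101111
  node 2: 111101
  node 3: 101111
  node 4: 011011
  node 5: 111111
  node 6: 111110
  node 7: 100101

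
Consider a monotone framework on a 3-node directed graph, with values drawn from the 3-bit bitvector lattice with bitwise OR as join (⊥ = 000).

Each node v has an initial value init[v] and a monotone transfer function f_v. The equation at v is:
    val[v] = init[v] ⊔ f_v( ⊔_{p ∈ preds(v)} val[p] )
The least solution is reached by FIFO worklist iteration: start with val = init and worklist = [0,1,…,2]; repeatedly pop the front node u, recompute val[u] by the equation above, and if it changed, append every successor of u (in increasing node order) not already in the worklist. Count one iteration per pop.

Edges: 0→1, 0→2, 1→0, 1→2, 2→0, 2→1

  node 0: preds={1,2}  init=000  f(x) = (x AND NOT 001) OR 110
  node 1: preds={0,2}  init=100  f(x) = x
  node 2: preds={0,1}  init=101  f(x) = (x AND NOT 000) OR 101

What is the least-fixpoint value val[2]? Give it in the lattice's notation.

Iteration log — 5 steps:
  step 1. node 0  ⊔preds=101  new=110  old=000  +wl: 
  step 2. node 1  ⊔preds=111  new=111  old=100  +wl: 0
  step 3. node 2  ⊔preds=111  new=111  old=101  +wl: 1
  step 4. node 0  ⊔preds=111  new=110  stable
  step 5. node 1  ⊔preds=111  new=111  stable

Least fixpoint reached:
  node 0: 110
  node 1: 111
  node 2: 111

111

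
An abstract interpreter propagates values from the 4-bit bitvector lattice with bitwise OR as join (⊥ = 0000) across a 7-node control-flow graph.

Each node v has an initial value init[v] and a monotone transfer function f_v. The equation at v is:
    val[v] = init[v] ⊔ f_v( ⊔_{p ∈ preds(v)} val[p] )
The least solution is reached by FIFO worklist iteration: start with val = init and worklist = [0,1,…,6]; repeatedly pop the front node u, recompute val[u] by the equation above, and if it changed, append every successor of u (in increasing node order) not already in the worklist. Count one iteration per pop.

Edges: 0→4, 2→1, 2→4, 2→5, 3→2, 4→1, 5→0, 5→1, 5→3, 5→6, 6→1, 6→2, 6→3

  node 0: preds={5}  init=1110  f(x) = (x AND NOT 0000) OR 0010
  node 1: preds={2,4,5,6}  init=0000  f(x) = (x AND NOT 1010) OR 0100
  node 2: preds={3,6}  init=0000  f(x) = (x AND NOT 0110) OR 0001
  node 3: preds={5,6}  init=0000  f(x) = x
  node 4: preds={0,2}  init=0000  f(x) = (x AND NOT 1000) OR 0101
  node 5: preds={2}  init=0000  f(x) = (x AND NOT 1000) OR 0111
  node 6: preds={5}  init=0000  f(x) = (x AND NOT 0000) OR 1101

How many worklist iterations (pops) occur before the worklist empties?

14

Trace (14 dequeues):
  [1] u=0 | in 0000 | out 1110 | ==
  [2] u=1 | in 0000 | out 0100 | prev 0000 | push {}
  [3] u=2 | in 0000 | out 0001 | prev 0000 | push {1}
  [4] u=3 | in 0000 | out 0000 | ==
  [5] u=4 | in 1111 | out 0111 | prev 0000 | push {}
  [6] u=5 | in 0001 | out 0111 | prev 0000 | push {0,3}
  [7] u=6 | in 0111 | out 1111 | prev 0000 | push {2}
  [8] u=1 | in 1111 | out 0101 | prev 0100 | push {}
  [9] u=0 | in 0111 | out 1111 | prev 1110 | push {4}
  [10] u=3 | in 1111 | out 1111 | prev 0000 | push {}
  [11] u=2 | in 1111 | out 1001 | prev 0001 | push {1,5}
  [12] u=4 | in 1111 | out 0111 | ==
  [13] u=1 | in 1111 | out 0101 | ==
  [14] u=5 | in 1001 | out 0111 | ==

Converged values:
  [0] 1111
  [1] 0101
  [2] 1001
  [3] 1111
  [4] 0111
  [5] 0111
  [6] 1111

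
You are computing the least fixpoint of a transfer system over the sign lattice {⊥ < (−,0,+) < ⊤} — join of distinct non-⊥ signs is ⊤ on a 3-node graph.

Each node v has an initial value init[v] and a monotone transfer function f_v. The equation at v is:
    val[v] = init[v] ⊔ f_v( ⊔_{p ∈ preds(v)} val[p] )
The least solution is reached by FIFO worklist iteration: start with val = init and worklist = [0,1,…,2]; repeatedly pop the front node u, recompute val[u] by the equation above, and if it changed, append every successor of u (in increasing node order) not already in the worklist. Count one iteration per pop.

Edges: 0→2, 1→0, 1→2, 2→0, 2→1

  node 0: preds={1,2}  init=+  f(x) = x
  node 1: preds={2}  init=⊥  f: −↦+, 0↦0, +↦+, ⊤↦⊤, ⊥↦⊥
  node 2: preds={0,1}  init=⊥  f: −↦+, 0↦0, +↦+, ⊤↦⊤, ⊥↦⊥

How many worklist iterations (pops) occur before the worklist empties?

7

Worklist (7 pops):
  #1 pop 0: in=⊥ → + (no change)
  #2 pop 1: in=⊥ → ⊥ (no change)
  #3 pop 2: in=+ → + (was ⊥); enqueue [0,1]
  #4 pop 0: in=+ → + (no change)
  #5 pop 1: in=+ → + (was ⊥); enqueue [0,2]
  #6 pop 0: in=+ → + (no change)
  #7 pop 2: in=+ → + (no change)

Fixpoint:
  val[0] = +
  val[1] = +
  val[2] = +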